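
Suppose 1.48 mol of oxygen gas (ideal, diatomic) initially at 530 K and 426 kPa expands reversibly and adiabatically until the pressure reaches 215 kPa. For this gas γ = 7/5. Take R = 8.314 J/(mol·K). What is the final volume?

24.9 L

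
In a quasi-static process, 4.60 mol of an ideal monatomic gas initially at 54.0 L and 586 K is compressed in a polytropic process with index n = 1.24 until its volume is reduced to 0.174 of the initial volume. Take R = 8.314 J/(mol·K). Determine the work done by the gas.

P₁ = nRT₁/V₁ = 4.60×8.314×586/54.0 = 415 kPa.
Polytropic n=1.24: T₂ = T₁(V₁/V₂)^(n−1) = 586×(5.75)^0.24 = 892 K; P₂ = P₁(V₁/V₂)^n = 3630 kPa.
W = (P₁V₁−P₂V₂)/(n−1) = (415×54.0−3630×9.40)/0.24 = -48700 J.

-48700 J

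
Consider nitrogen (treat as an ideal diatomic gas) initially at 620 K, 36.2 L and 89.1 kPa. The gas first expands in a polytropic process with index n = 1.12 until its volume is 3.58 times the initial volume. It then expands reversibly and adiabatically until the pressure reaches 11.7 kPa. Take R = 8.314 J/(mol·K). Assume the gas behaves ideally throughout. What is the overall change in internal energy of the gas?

-2240 J

n = P₁V₁/(RT₁) = 89.1×36.2/(8.314×620) = 0.626 mol.
Step 1 — Polytropic n=1.12: T₂ = T₁(V₁/V₂)^(n−1) = 620×(0.279)^0.12 = 532 K; P₂ = P₁(V₁/V₂)^n = 21.4 kPa.
W = (P₁V₁−P₂V₂)/(n−1) = (89.1×36.2−21.4×130)/0.12 = 3810 J.
ΔU = nCvΔT = 0.626×20.8×(532−620) = -1140 J.
Q = ΔU + W = 2670 J.
State after step 1: P = 21.4 kPa, V = 130 L, T = 532 K.
Step 2 — Adiabatic: T₂/T₁ = (P₂/P₁)^((γ−1)/γ) ⇒ T₂ = 532×(0.548)^0.286 = 448 K; V₂ = 199 L.
ΔU = nCvΔT = 0.626×20.8×(448−532) = -1090 J.
Q = 0 for an adiabatic process, so W = −ΔU = 1090 J.
Net over both steps: W = 4910 J, Q = 2670 J, ΔU = -2240 J.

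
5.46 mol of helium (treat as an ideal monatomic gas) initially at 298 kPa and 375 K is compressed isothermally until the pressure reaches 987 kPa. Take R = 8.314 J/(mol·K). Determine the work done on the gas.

V₁ = nRT₁/P₁ = 5.46×8.314×375/298 = 57.1 L.
Isothermal: T stays 375 K; PV = const ⇒ V₂ = 17.2 L, P₂ = 987 kPa.
W = nRT ln(V₂/V₁) = 5.46×8.314×375×ln(0.302) = -20400 J.
Work done on the gas = −W_by = 20400 J.

20400 J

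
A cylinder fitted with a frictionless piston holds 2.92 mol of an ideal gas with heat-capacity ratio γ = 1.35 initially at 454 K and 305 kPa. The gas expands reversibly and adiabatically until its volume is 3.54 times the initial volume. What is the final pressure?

V₁ = nRT₁/P₁ = 2.92×8.314×454/305 = 36.1 L.
Adiabatic: TV^(γ−1) = const ⇒ T₂ = 454×(0.282)^0.350 = 292 K; PV^γ = const ⇒ P₂ = 55.4 kPa.

55.4 kPa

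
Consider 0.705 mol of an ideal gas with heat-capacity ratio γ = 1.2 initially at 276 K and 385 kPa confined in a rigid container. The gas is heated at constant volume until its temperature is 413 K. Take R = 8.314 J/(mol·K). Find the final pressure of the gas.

V₁ = nRT₁/P₁ = 0.705×8.314×276/385 = 4.20 L.
Isochoric: V stays 4.20 L; P/T = const ⇒ T₂ = 413 K, P₂ = 576 kPa.

576 kPa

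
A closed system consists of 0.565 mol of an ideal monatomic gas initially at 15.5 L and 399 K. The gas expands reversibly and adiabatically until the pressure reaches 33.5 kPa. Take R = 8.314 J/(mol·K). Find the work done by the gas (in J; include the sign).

1130 J

P₁ = nRT₁/V₁ = 0.565×8.314×399/15.5 = 121 kPa.
Adiabatic: T₂/T₁ = (P₂/P₁)^((γ−1)/γ) ⇒ T₂ = 399×(0.277)^0.400 = 239 K; V₂ = 33.5 L.
ΔU = nCvΔT = 0.565×12.5×(239−399) = -1130 J.
Q = 0 for an adiabatic process, so W = −ΔU = 1130 J.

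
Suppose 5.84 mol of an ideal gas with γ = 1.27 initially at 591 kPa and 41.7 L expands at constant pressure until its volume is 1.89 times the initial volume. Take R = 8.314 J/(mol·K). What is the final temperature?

959 K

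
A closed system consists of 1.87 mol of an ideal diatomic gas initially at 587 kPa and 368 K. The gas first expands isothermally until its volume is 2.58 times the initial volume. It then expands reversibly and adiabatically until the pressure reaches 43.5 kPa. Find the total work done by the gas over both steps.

10800 J

V₁ = nRT₁/P₁ = 1.87×8.314×368/587 = 9.75 L.
Step 1 — Isothermal: T stays 368 K; PV = const ⇒ V₂ = 25.1 L, P₂ = 228 kPa.
ΔU = 0 (ideal gas, T constant).
W = nRT ln(V₂/V₁) = 1.87×8.314×368×ln(2.58) = 5420 J.
Q = ΔU + W = 5420 J.
State after step 1: P = 228 kPa, V = 25.1 L, T = 368 K.
Step 2 — Adiabatic: T₂/T₁ = (P₂/P₁)^((γ−1)/γ) ⇒ T₂ = 368×(0.191)^0.286 = 229 K; V₂ = 82.0 L.
ΔU = nCvΔT = 1.87×20.8×(229−368) = -5390 J.
Q = 0 for an adiabatic process, so W = −ΔU = 5390 J.
Net over both steps: W = 10800 J, Q = 5420 J, ΔU = -5390 J.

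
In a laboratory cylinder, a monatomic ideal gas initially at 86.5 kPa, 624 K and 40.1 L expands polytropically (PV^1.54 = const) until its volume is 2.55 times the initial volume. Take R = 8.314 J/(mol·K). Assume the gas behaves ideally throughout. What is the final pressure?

20.5 kPa

Polytropic n=1.54: T₂ = T₁(V₁/V₂)^(n−1) = 624×(0.392)^0.54 = 376 K; P₂ = P₁(V₁/V₂)^n = 20.5 kPa.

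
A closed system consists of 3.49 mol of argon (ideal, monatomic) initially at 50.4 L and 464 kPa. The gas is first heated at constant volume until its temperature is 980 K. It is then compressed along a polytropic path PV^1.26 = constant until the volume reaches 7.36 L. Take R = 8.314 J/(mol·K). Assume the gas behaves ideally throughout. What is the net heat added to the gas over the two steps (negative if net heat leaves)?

T₁ = P₁V₁/(nR) = 464×50.4/(3.49×8.314) = 806 K.
Step 1 — Isochoric: V stays 50.4 L; P/T = const ⇒ T₂ = 980 K, P₂ = 564 kPa.
W = 0 (no volume change).
ΔU = nCvΔT = 3.49×12.5×(980−806) = 7570 J.
Q = ΔU = 7570 J.
State after step 1: P = 564 kPa, V = 50.4 L, T = 980 K.
Step 2 — Polytropic n=1.26: T₂ = T₁(V₁/V₂)^(n−1) = 980×(6.85)^0.26 = 1620 K; P₂ = P₁(V₁/V₂)^n = 6370 kPa.
W = (P₁V₁−P₂V₂)/(n−1) = (564×50.4−6370×7.36)/0.26 = -71000 J.
ΔU = nCvΔT = 3.49×12.5×(1620−980) = 27700 J.
Q = ΔU + W = -43300 J.
Net over both steps: W = -71000 J, Q = -35700 J, ΔU = 35300 J.

-35700 J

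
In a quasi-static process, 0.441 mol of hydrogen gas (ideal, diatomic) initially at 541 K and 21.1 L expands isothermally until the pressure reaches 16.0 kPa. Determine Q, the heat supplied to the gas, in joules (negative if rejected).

3510 J

P₁ = nRT₁/V₁ = 0.441×8.314×541/21.1 = 94.0 kPa.
Isothermal: T stays 541 K; PV = const ⇒ V₂ = 124 L, P₂ = 16.0 kPa.
ΔU = 0 (ideal gas, T constant).
W = nRT ln(V₂/V₁) = 0.441×8.314×541×ln(5.88) = 3510 J.
Q = ΔU + W = 3510 J.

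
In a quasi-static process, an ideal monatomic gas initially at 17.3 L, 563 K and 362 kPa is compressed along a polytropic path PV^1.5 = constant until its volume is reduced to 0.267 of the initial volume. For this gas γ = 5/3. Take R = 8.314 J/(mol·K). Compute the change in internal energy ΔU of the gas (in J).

n = P₁V₁/(RT₁) = 362×17.3/(8.314×563) = 1.34 mol.
Polytropic n=1.5: T₂ = T₁(V₁/V₂)^(n−1) = 563×(3.75)^0.50 = 1090 K; P₂ = P₁(V₁/V₂)^n = 2620 kPa.
For an ideal gas ΔU = nCvΔT with Cv = (3/2)R = 12.5 J/(mol·K).
ΔU = 1.34×12.5×(1090−563) = 8790 J.

8790 J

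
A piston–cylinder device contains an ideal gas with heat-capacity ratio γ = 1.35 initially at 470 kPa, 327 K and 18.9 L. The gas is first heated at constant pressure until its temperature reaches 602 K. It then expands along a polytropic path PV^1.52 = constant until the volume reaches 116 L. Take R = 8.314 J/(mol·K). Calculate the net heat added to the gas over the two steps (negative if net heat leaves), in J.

21700 J

n = P₁V₁/(RT₁) = 470×18.9/(8.314×327) = 3.27 mol.
Step 1 — Isobaric: P stays 470 kPa; V/T = const ⇒ T₂ = 602 K, V₂ = 34.8 L.
W = PΔV = 470×(34.8−18.9) kPa·L = 7470 J.
ΔU = nCvΔT = 3.27×23.8×(602−327) = 21300 J.
Q = ΔU + W = nCpΔT = 28800 J.
State after step 1: P = 470 kPa, V = 34.8 L, T = 602 K.
Step 2 — Polytropic n=1.52: T₂ = T₁(V₁/V₂)^(n−1) = 602×(0.300)^0.52 = 322 K; P₂ = P₁(V₁/V₂)^n = 75.4 kPa.
W = (P₁V₁−P₂V₂)/(n−1) = (470×34.8−75.4×116)/0.52 = 14600 J.
ΔU = nCvΔT = 3.27×23.8×(322−602) = -21700 J.
Q = ΔU + W = -7110 J.
Net over both steps: W = 22100 J, Q = 21700 J, ΔU = -399 J.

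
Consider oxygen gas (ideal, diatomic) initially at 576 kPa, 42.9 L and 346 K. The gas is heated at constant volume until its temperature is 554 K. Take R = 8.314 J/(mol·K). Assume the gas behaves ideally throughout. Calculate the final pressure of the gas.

922 kPa

Isochoric: V stays 42.9 L; P/T = const ⇒ T₂ = 554 K, P₂ = 922 kPa.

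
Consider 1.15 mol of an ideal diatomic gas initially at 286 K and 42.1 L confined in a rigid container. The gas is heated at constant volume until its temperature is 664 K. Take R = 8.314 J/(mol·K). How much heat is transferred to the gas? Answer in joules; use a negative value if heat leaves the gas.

9040 J

P₁ = nRT₁/V₁ = 1.15×8.314×286/42.1 = 65.0 kPa.
Isochoric: V stays 42.1 L; P/T = const ⇒ T₂ = 664 K, P₂ = 151 kPa.
W = 0 (no volume change).
ΔU = nCvΔT = 1.15×20.8×(664−286) = 9040 J.
Q = ΔU = 9040 J.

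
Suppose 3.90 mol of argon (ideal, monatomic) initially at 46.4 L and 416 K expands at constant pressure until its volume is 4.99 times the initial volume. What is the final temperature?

P₁ = nRT₁/V₁ = 3.90×8.314×416/46.4 = 291 kPa.
Isobaric: P stays 291 kPa; V/T = const ⇒ T₂ = 2080 K, V₂ = 232 L.

2080 K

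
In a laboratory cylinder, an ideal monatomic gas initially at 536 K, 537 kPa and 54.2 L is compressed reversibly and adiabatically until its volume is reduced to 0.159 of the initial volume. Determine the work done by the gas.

-105000 J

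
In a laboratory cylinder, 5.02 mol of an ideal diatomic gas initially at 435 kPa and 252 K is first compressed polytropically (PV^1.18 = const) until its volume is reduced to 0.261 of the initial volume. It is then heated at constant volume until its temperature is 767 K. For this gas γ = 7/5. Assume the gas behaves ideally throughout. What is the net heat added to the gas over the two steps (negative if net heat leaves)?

37800 J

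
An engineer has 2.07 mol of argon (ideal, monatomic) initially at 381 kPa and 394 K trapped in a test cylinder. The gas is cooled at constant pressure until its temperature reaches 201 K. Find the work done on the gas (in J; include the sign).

V₁ = nRT₁/P₁ = 2.07×8.314×394/381 = 17.8 L.
Isobaric: P stays 381 kPa; V/T = const ⇒ T₂ = 201 K, V₂ = 9.08 L.
W = PΔV = 381×(9.08−17.8) kPa·L = -3320 J.
Work done on the gas = −W_by = 3320 J.

3320 J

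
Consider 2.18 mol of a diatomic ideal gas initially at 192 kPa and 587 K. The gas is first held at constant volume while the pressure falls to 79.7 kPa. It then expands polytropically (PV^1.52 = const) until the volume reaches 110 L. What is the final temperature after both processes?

171 K

V₁ = nRT₁/P₁ = 2.18×8.314×587/192 = 55.4 L.
Step 1 — Isochoric: V stays 55.4 L; P/T = const ⇒ T₂ = 244 K, P₂ = 79.7 kPa.
W = 0 (no volume change).
ΔU = nCvΔT = 2.18×20.8×(244−587) = -15600 J.
Q = ΔU = -15600 J.
State after step 1: P = 79.7 kPa, V = 55.4 L, T = 244 K.
Step 2 — Polytropic n=1.52: T₂ = T₁(V₁/V₂)^(n−1) = 244×(0.504)^0.52 = 171 K; P₂ = P₁(V₁/V₂)^n = 28.1 kPa.
W = (P₁V₁−P₂V₂)/(n−1) = (79.7×55.4−28.1×110)/0.52 = 2550 J.
ΔU = nCvΔT = 2.18×20.8×(171−244) = -3310 J.
Q = ΔU + W = -764 J.
Net over both steps: W = 2550 J, Q = -16300 J, ΔU = -18900 J.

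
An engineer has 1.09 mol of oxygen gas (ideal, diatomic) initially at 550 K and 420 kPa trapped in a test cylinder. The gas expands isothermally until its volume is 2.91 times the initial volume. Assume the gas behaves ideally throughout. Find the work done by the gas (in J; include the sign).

5320 J

V₁ = nRT₁/P₁ = 1.09×8.314×550/420 = 11.9 L.
Isothermal: T stays 550 K; PV = const ⇒ V₂ = 34.5 L, P₂ = 144 kPa.
W = nRT ln(V₂/V₁) = 1.09×8.314×550×ln(2.91) = 5320 J.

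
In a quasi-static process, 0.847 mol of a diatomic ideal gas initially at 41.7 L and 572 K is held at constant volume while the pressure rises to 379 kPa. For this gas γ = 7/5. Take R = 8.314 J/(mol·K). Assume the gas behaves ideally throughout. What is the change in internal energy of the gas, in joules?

P₁ = nRT₁/V₁ = 0.847×8.314×572/41.7 = 96.6 kPa.
Isochoric: V stays 41.7 L; P/T = const ⇒ T₂ = 2240 K, P₂ = 379 kPa.
For an ideal gas ΔU = nCvΔT with Cv = (5/2)R = 20.8 J/(mol·K).
ΔU = 0.847×20.8×(2240−572) = 29400 J.

29400 J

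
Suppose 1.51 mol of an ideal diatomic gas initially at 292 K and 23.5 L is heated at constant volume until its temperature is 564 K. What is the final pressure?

301 kPa

P₁ = nRT₁/V₁ = 1.51×8.314×292/23.5 = 156 kPa.
Isochoric: V stays 23.5 L; P/T = const ⇒ T₂ = 564 K, P₂ = 301 kPa.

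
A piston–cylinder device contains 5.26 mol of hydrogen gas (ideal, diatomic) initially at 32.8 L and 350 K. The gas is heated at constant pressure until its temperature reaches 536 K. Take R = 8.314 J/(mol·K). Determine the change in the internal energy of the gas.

20300 J

P₁ = nRT₁/V₁ = 5.26×8.314×350/32.8 = 467 kPa.
Isobaric: P stays 467 kPa; V/T = const ⇒ T₂ = 536 K, V₂ = 50.2 L.
For an ideal gas ΔU = nCvΔT with Cv = (5/2)R = 20.8 J/(mol·K).
ΔU = 5.26×20.8×(536−350) = 20300 J.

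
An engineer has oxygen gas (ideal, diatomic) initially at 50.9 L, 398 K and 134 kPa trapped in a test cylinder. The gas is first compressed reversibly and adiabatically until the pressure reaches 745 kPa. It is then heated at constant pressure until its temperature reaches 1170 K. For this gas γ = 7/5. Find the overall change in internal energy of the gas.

n = P₁V₁/(RT₁) = 134×50.9/(8.314×398) = 2.06 mol.
Step 1 — Adiabatic: T₂/T₁ = (P₂/P₁)^((γ−1)/γ) ⇒ T₂ = 398×(5.56)^0.286 = 650 K; V₂ = 14.9 L.
ΔU = nCvΔT = 2.06×20.8×(650−398) = 10800 J.
Q = 0 for an adiabatic process, so W = −ΔU = -10800 J.
State after step 1: P = 745 kPa, V = 14.9 L, T = 650 K.
Step 2 — Isobaric: P stays 745 kPa; V/T = const ⇒ T₂ = 1170 K, V₂ = 26.9 L.
W = PΔV = 745×(26.9−14.9) kPa·L = 8920 J.
ΔU = nCvΔT = 2.06×20.8×(1170−650) = 22300 J.
Q = ΔU + W = nCpΔT = 31200 J.
Net over both steps: W = -1870 J, Q = 31200 J, ΔU = 33100 J.

33100 J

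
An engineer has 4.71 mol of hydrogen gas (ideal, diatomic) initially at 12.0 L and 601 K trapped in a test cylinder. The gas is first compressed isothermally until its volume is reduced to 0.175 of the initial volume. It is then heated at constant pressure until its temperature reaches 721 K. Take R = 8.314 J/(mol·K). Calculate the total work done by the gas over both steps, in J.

-36300 J

P₁ = nRT₁/V₁ = 4.71×8.314×601/12.0 = 1960 kPa.
Step 1 — Isothermal: T stays 601 K; PV = const ⇒ V₂ = 2.10 L, P₂ = 11200 kPa.
ΔU = 0 (ideal gas, T constant).
W = nRT ln(V₂/V₁) = 4.71×8.314×601×ln(0.175) = -41000 J.
Q = ΔU + W = -41000 J.
State after step 1: P = 11200 kPa, V = 2.10 L, T = 601 K.
Step 2 — Isobaric: P stays 11200 kPa; V/T = const ⇒ T₂ = 721 K, V₂ = 2.52 L.
W = PΔV = 11200×(2.52−2.10) kPa·L = 4700 J.
ΔU = nCvΔT = 4.71×20.8×(721−601) = 11700 J.
Q = ΔU + W = nCpΔT = 16400 J.
Net over both steps: W = -36300 J, Q = -24600 J, ΔU = 11700 J.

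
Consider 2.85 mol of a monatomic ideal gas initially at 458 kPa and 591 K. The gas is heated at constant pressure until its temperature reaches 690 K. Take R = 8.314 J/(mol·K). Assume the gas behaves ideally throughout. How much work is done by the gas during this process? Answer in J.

2350 J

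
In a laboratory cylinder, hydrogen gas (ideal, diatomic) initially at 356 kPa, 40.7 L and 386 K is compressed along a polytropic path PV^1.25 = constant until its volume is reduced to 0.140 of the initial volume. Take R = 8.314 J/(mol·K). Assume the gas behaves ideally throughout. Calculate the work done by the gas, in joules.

-36800 J

n = P₁V₁/(RT₁) = 356×40.7/(8.314×386) = 4.51 mol.
Polytropic n=1.25: T₂ = T₁(V₁/V₂)^(n−1) = 386×(7.14)^0.25 = 631 K; P₂ = P₁(V₁/V₂)^n = 4160 kPa.
W = (P₁V₁−P₂V₂)/(n−1) = (356×40.7−4160×5.70)/0.25 = -36800 J.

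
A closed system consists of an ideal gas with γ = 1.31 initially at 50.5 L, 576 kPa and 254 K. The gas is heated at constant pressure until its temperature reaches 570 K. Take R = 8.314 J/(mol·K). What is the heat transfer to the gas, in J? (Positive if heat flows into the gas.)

153000 J

n = P₁V₁/(RT₁) = 576×50.5/(8.314×254) = 13.8 mol.
Isobaric: P stays 576 kPa; V/T = const ⇒ T₂ = 570 K, V₂ = 113 L.
W = PΔV = 576×(113−50.5) kPa·L = 36200 J.
ΔU = nCvΔT = 13.8×26.8×(570−254) = 117000 J.
Q = ΔU + W = nCpΔT = 153000 J.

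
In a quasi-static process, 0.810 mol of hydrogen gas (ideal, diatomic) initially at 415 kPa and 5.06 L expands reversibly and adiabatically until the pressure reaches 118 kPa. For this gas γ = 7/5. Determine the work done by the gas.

T₁ = P₁V₁/(nR) = 415×5.06/(0.810×8.314) = 312 K.
Adiabatic: T₂/T₁ = (P₂/P₁)^((γ−1)/γ) ⇒ T₂ = 312×(0.284)^0.286 = 218 K; V₂ = 12.4 L.
ΔU = nCvΔT = 0.810×20.8×(218−312) = -1580 J.
Q = 0 for an adiabatic process, so W = −ΔU = 1580 J.

1580 J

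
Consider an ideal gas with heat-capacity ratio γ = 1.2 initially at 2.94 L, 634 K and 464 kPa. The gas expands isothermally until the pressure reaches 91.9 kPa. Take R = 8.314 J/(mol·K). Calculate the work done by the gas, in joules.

2210 J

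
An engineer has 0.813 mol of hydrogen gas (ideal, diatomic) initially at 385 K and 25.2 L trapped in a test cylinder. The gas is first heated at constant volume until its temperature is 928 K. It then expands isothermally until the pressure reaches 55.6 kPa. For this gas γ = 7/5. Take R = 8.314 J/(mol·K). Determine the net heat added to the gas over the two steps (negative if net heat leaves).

P₁ = nRT₁/V₁ = 0.813×8.314×385/25.2 = 103 kPa.
Step 1 — Isochoric: V stays 25.2 L; P/T = const ⇒ T₂ = 928 K, P₂ = 249 kPa.
W = 0 (no volume change).
ΔU = nCvΔT = 0.813×20.8×(928−385) = 9180 J.
Q = ΔU = 9180 J.
State after step 1: P = 249 kPa, V = 25.2 L, T = 928 K.
Step 2 — Isothermal: T stays 928 K; PV = const ⇒ V₂ = 113 L, P₂ = 55.6 kPa.
ΔU = 0 (ideal gas, T constant).
W = nRT ln(V₂/V₁) = 0.813×8.314×928×ln(4.48) = 9400 J.
Q = ΔU + W = 9400 J.
Net over both steps: W = 9400 J, Q = 18600 J, ΔU = 9180 J.

18600 J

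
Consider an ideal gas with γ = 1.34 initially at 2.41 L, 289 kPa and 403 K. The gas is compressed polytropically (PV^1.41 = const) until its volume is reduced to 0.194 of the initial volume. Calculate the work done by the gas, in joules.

-1630 J

n = P₁V₁/(RT₁) = 289×2.41/(8.314×403) = 0.208 mol.
Polytropic n=1.41: T₂ = T₁(V₁/V₂)^(n−1) = 403×(5.15)^0.41 = 789 K; P₂ = P₁(V₁/V₂)^n = 2920 kPa.
W = (P₁V₁−P₂V₂)/(n−1) = (289×2.41−2920×0.468)/0.41 = -1630 J.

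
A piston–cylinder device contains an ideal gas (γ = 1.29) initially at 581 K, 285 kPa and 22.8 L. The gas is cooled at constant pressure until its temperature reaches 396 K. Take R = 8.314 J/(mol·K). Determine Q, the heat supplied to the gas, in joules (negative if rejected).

-9200 J

n = P₁V₁/(RT₁) = 285×22.8/(8.314×581) = 1.35 mol.
Isobaric: P stays 285 kPa; V/T = const ⇒ T₂ = 396 K, V₂ = 15.5 L.
W = PΔV = 285×(15.5−22.8) kPa·L = -2070 J.
ΔU = nCvΔT = 1.35×28.7×(396−581) = -7130 J.
Q = ΔU + W = nCpΔT = -9200 J.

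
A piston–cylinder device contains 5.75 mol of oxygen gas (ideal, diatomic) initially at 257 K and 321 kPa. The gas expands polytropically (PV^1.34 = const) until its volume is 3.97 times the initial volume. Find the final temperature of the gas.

161 K

V₁ = nRT₁/P₁ = 5.75×8.314×257/321 = 38.3 L.
Polytropic n=1.34: T₂ = T₁(V₁/V₂)^(n−1) = 257×(0.252)^0.34 = 161 K; P₂ = P₁(V₁/V₂)^n = 50.6 kPa.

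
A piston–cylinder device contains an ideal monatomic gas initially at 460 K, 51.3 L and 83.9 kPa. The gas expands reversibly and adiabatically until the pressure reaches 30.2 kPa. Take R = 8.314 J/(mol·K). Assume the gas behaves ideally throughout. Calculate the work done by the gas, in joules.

n = P₁V₁/(RT₁) = 83.9×51.3/(8.314×460) = 1.13 mol.
Adiabatic: T₂/T₁ = (P₂/P₁)^((γ−1)/γ) ⇒ T₂ = 460×(0.360)^0.400 = 306 K; V₂ = 94.7 L.
ΔU = nCvΔT = 1.13×12.5×(306−460) = -2170 J.
Q = 0 for an adiabatic process, so W = −ΔU = 2170 J.

2170 J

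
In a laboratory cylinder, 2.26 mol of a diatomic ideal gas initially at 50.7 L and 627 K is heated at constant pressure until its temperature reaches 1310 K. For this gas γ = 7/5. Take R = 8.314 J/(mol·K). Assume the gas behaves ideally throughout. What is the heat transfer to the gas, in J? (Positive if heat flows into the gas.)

44900 J

P₁ = nRT₁/V₁ = 2.26×8.314×627/50.7 = 232 kPa.
Isobaric: P stays 232 kPa; V/T = const ⇒ T₂ = 1310 K, V₂ = 106 L.
W = PΔV = 232×(106−50.7) kPa·L = 12800 J.
ΔU = nCvΔT = 2.26×20.8×(1310−627) = 32100 J.
Q = ΔU + W = nCpΔT = 44900 J.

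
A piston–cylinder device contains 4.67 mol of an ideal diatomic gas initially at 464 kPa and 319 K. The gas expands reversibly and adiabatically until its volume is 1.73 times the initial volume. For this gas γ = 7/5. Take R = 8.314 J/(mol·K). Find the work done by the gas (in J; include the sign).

V₁ = nRT₁/P₁ = 4.67×8.314×319/464 = 26.7 L.
Adiabatic: TV^(γ−1) = const ⇒ T₂ = 319×(0.578)^0.400 = 256 K; PV^γ = const ⇒ P₂ = 215 kPa.
ΔU = nCvΔT = 4.67×20.8×(256−319) = -6100 J.
Q = 0 for an adiabatic process, so W = −ΔU = 6100 J.

6100 J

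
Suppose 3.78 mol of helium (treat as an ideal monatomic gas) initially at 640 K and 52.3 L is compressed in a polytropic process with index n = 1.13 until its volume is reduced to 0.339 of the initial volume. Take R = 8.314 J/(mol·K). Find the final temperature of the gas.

737 K

P₁ = nRT₁/V₁ = 3.78×8.314×640/52.3 = 385 kPa.
Polytropic n=1.13: T₂ = T₁(V₁/V₂)^(n−1) = 640×(2.95)^0.13 = 737 K; P₂ = P₁(V₁/V₂)^n = 1310 kPa.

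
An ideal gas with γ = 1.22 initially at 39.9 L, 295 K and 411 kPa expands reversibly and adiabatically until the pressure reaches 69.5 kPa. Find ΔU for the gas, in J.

n = P₁V₁/(RT₁) = 411×39.9/(8.314×295) = 6.69 mol.
Adiabatic: T₂/T₁ = (P₂/P₁)^((γ−1)/γ) ⇒ T₂ = 295×(0.169)^0.180 = 214 K; V₂ = 171 L.
For an ideal gas ΔU = nCvΔT with Cv = R/(γ−1) = 37.8 J/(mol·K).
ΔU = 6.69×37.8×(214−295) = -20400 J.

-20400 J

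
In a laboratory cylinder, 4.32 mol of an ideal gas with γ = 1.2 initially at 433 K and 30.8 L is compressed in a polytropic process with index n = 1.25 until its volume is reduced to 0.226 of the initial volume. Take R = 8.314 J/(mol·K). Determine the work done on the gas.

P₁ = nRT₁/V₁ = 4.32×8.314×433/30.8 = 505 kPa.
Polytropic n=1.25: T₂ = T₁(V₁/V₂)^(n−1) = 433×(4.42)^0.25 = 628 K; P₂ = P₁(V₁/V₂)^n = 3240 kPa.
W = (P₁V₁−P₂V₂)/(n−1) = (505×30.8−3240×6.96)/0.25 = -28000 J.
Work done on the gas = −W_by = 28000 J.

28000 J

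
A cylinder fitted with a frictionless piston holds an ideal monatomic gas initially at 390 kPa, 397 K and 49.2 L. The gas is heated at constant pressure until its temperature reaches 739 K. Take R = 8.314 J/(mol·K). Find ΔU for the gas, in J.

24800 J

n = P₁V₁/(RT₁) = 390×49.2/(8.314×397) = 5.81 mol.
Isobaric: P stays 390 kPa; V/T = const ⇒ T₂ = 739 K, V₂ = 91.6 L.
For an ideal gas ΔU = nCvΔT with Cv = (3/2)R = 12.5 J/(mol·K).
ΔU = 5.81×12.5×(739−397) = 24800 J.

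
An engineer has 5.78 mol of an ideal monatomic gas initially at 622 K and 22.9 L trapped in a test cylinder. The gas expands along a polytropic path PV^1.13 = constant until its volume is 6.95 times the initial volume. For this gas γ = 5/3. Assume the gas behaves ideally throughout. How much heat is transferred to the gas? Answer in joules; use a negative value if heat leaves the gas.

P₁ = nRT₁/V₁ = 5.78×8.314×622/22.9 = 1310 kPa.
Polytropic n=1.13: T₂ = T₁(V₁/V₂)^(n−1) = 622×(0.144)^0.13 = 483 K; P₂ = P₁(V₁/V₂)^n = 146 kPa.
W = (P₁V₁−P₂V₂)/(n−1) = (1310×22.9−146×159)/0.13 = 51200 J.
ΔU = nCvΔT = 5.78×12.5×(483−622) = -9990 J.
Q = ΔU + W = 41200 J.

41200 J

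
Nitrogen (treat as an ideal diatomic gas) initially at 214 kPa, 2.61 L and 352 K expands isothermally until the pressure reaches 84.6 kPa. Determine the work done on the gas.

n = P₁V₁/(RT₁) = 214×2.61/(8.314×352) = 0.191 mol.
Isothermal: T stays 352 K; PV = const ⇒ V₂ = 6.60 L, P₂ = 84.6 kPa.
W = nRT ln(V₂/V₁) = 0.191×8.314×352×ln(2.53) = 518 J.
Work done on the gas = −W_by = -518 J.

-518 J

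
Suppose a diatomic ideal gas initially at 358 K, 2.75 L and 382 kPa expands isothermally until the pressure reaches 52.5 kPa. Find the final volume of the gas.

20.0 L

Isothermal: T stays 358 K; PV = const ⇒ V₂ = 20.0 L, P₂ = 52.5 kPa.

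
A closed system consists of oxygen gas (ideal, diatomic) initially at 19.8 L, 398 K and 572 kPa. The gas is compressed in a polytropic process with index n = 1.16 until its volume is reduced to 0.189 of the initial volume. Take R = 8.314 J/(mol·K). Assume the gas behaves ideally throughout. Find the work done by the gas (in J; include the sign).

-21600 J

n = P₁V₁/(RT₁) = 572×19.8/(8.314×398) = 3.42 mol.
Polytropic n=1.16: T₂ = T₁(V₁/V₂)^(n−1) = 398×(5.29)^0.16 = 520 K; P₂ = P₁(V₁/V₂)^n = 3950 kPa.
W = (P₁V₁−P₂V₂)/(n−1) = (572×19.8−3950×3.74)/0.16 = -21600 J.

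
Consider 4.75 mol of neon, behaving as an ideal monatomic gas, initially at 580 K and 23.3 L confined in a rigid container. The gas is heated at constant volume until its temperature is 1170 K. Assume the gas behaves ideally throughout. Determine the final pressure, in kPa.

1980 kPa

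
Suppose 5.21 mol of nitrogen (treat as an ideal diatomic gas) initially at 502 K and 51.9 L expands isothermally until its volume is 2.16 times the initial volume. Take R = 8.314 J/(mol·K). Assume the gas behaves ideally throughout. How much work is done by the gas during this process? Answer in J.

16700 J

P₁ = nRT₁/V₁ = 5.21×8.314×502/51.9 = 419 kPa.
Isothermal: T stays 502 K; PV = const ⇒ V₂ = 112 L, P₂ = 194 kPa.
W = nRT ln(V₂/V₁) = 5.21×8.314×502×ln(2.16) = 16700 J.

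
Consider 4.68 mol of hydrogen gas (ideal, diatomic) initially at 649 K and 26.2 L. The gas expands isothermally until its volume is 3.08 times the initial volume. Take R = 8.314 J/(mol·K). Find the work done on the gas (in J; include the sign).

-28400 J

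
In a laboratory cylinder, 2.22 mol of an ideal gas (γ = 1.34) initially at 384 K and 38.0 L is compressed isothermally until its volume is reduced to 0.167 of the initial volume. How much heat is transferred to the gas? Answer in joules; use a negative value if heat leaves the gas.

P₁ = nRT₁/V₁ = 2.22×8.314×384/38.0 = 187 kPa.
Isothermal: T stays 384 K; PV = const ⇒ V₂ = 6.35 L, P₂ = 1120 kPa.
ΔU = 0 (ideal gas, T constant).
W = nRT ln(V₂/V₁) = 2.22×8.314×384×ln(0.167) = -12700 J.
Q = ΔU + W = -12700 J.

-12700 J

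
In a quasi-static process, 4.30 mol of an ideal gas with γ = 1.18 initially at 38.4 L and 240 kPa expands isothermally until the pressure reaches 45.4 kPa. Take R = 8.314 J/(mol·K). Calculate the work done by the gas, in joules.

15300 J

T₁ = P₁V₁/(nR) = 240×38.4/(4.30×8.314) = 258 K.
Isothermal: T stays 258 K; PV = const ⇒ V₂ = 203 L, P₂ = 45.4 kPa.
W = nRT ln(V₂/V₁) = 4.30×8.314×258×ln(5.29) = 15300 J.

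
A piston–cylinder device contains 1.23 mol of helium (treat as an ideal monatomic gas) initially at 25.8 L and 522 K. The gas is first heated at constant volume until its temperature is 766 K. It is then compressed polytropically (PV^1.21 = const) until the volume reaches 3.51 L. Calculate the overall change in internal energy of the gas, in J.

9860 J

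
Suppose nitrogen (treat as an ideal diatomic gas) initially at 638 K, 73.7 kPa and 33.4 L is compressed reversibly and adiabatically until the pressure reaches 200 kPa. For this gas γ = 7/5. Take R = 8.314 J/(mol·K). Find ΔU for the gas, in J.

2030 J

n = P₁V₁/(RT₁) = 73.7×33.4/(8.314×638) = 0.464 mol.
Adiabatic: T₂/T₁ = (P₂/P₁)^((γ−1)/γ) ⇒ T₂ = 638×(2.71)^0.286 = 849 K; V₂ = 16.4 L.
For an ideal gas ΔU = nCvΔT with Cv = (5/2)R = 20.8 J/(mol·K).
ΔU = 0.464×20.8×(849−638) = 2030 J.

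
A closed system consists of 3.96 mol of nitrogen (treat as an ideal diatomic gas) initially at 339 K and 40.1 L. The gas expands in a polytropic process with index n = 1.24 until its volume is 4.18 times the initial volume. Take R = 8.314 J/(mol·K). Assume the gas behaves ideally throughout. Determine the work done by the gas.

P₁ = nRT₁/V₁ = 3.96×8.314×339/40.1 = 278 kPa.
Polytropic n=1.24: T₂ = T₁(V₁/V₂)^(n−1) = 339×(0.239)^0.24 = 241 K; P₂ = P₁(V₁/V₂)^n = 47.2 kPa.
W = (P₁V₁−P₂V₂)/(n−1) = (278×40.1−47.2×168)/0.24 = 13500 J.

13500 J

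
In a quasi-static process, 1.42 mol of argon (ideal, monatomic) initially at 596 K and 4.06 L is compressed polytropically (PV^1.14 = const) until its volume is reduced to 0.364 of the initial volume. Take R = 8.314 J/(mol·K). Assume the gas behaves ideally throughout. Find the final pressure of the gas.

P₁ = nRT₁/V₁ = 1.42×8.314×596/4.06 = 1730 kPa.
Polytropic n=1.14: T₂ = T₁(V₁/V₂)^(n−1) = 596×(2.75)^0.14 = 687 K; P₂ = P₁(V₁/V₂)^n = 5480 kPa.

5480 kPa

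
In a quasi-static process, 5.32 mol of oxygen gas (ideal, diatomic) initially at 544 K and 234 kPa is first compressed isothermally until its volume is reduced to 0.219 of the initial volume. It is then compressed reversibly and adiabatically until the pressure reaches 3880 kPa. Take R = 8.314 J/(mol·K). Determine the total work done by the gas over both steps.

-63300 J

V₁ = nRT₁/P₁ = 5.32×8.314×544/234 = 103 L.
Step 1 — Isothermal: T stays 544 K; PV = const ⇒ V₂ = 22.5 L, P₂ = 1070 kPa.
ΔU = 0 (ideal gas, T constant).
W = nRT ln(V₂/V₁) = 5.32×8.314×544×ln(0.219) = -36500 J.
Q = ΔU + W = -36500 J.
State after step 1: P = 1070 kPa, V = 22.5 L, T = 544 K.
Step 2 — Adiabatic: T₂/T₁ = (P₂/P₁)^((γ−1)/γ) ⇒ T₂ = 544×(3.63)^0.286 = 786 K; V₂ = 8.96 L.
ΔU = nCvΔT = 5.32×20.8×(786−544) = 26800 J.
Q = 0 for an adiabatic process, so W = −ΔU = -26800 J.
Net over both steps: W = -63300 J, Q = -36500 J, ΔU = 26800 J.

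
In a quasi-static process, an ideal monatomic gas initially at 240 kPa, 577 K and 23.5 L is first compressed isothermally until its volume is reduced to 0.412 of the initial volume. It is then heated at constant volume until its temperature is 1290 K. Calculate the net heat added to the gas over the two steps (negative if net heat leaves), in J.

5450 J

n = P₁V₁/(RT₁) = 240×23.5/(8.314×577) = 1.18 mol.
Step 1 — Isothermal: T stays 577 K; PV = const ⇒ V₂ = 9.68 L, P₂ = 583 kPa.
ΔU = 0 (ideal gas, T constant).
W = nRT ln(V₂/V₁) = 1.18×8.314×577×ln(0.412) = -5000 J.
Q = ΔU + W = -5000 J.
State after step 1: P = 583 kPa, V = 9.68 L, T = 577 K.
Step 2 — Isochoric: V stays 9.68 L; P/T = const ⇒ T₂ = 1290 K, P₂ = 1300 kPa.
W = 0 (no volume change).
ΔU = nCvΔT = 1.18×12.5×(1290−577) = 10500 J.
Q = ΔU = 10500 J.
Net over both steps: W = -5000 J, Q = 5450 J, ΔU = 10500 J.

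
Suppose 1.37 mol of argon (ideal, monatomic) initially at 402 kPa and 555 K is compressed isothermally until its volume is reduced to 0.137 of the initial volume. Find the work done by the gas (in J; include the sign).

-12600 J

V₁ = nRT₁/P₁ = 1.37×8.314×555/402 = 15.7 L.
Isothermal: T stays 555 K; PV = const ⇒ V₂ = 2.15 L, P₂ = 2930 kPa.
W = nRT ln(V₂/V₁) = 1.37×8.314×555×ln(0.137) = -12600 J.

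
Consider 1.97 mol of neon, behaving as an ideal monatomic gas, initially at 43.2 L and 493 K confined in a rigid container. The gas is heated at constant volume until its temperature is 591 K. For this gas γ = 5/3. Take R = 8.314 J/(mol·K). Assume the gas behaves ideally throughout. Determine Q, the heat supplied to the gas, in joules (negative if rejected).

P₁ = nRT₁/V₁ = 1.97×8.314×493/43.2 = 187 kPa.
Isochoric: V stays 43.2 L; P/T = const ⇒ T₂ = 591 K, P₂ = 224 kPa.
W = 0 (no volume change).
ΔU = nCvΔT = 1.97×12.5×(591−493) = 2410 J.
Q = ΔU = 2410 J.

2410 J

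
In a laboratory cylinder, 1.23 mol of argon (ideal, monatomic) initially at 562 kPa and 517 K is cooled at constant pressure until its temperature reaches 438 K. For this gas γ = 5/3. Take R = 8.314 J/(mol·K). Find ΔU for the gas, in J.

V₁ = nRT₁/P₁ = 1.23×8.314×517/562 = 9.41 L.
Isobaric: P stays 562 kPa; V/T = const ⇒ T₂ = 438 K, V₂ = 7.97 L.
For an ideal gas ΔU = nCvΔT with Cv = (3/2)R = 12.5 J/(mol·K).
ΔU = 1.23×12.5×(438−517) = -1210 J.

-1210 J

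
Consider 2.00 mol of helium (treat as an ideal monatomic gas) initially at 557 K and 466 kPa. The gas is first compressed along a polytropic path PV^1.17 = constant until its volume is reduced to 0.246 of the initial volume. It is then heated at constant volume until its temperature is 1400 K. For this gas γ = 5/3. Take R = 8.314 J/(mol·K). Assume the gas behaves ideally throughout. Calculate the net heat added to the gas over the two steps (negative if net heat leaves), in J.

6360 J

V₁ = nRT₁/P₁ = 2.00×8.314×557/466 = 19.9 L.
Step 1 — Polytropic n=1.17: T₂ = T₁(V₁/V₂)^(n−1) = 557×(4.07)^0.17 = 707 K; P₂ = P₁(V₁/V₂)^n = 2400 kPa.
W = (P₁V₁−P₂V₂)/(n−1) = (466×19.9−2400×4.89)/0.17 = -14700 J.
ΔU = nCvΔT = 2.00×12.5×(707−557) = 3740 J.
Q = ΔU + W = -10900 J.
State after step 1: P = 2400 kPa, V = 4.89 L, T = 707 K.
Step 2 — Isochoric: V stays 4.89 L; P/T = const ⇒ T₂ = 1400 K, P₂ = 4760 kPa.
W = 0 (no volume change).
ΔU = nCvΔT = 2.00×12.5×(1400−707) = 17300 J.
Q = ΔU = 17300 J.
Net over both steps: W = -14700 J, Q = 6360 J, ΔU = 21000 J.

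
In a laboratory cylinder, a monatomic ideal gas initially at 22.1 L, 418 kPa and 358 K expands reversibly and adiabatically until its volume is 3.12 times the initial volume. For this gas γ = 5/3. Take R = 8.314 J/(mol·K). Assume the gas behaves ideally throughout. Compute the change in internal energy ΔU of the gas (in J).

-7370 J

n = P₁V₁/(RT₁) = 418×22.1/(8.314×358) = 3.10 mol.
Adiabatic: TV^(γ−1) = const ⇒ T₂ = 358×(0.321)^0.667 = 168 K; PV^γ = const ⇒ P₂ = 62.7 kPa.
For an ideal gas ΔU = nCvΔT with Cv = (3/2)R = 12.5 J/(mol·K).
ΔU = 3.10×12.5×(168−358) = -7370 J.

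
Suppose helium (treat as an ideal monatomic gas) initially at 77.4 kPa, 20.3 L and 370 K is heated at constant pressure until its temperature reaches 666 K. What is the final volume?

36.5 L

Isobaric: P stays 77.4 kPa; V/T = const ⇒ T₂ = 666 K, V₂ = 36.5 L.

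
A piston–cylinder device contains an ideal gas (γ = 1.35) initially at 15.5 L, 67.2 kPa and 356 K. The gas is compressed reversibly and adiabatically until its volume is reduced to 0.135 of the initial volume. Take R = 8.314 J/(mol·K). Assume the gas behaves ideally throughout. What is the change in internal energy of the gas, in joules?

3020 J

n = P₁V₁/(RT₁) = 67.2×15.5/(8.314×356) = 0.352 mol.
Adiabatic: TV^(γ−1) = const ⇒ T₂ = 356×(7.41)^0.350 = 718 K; PV^γ = const ⇒ P₂ = 1000 kPa.
For an ideal gas ΔU = nCvΔT with Cv = R/(γ−1) = 23.8 J/(mol·K).
ΔU = 0.352×23.8×(718−356) = 3020 J.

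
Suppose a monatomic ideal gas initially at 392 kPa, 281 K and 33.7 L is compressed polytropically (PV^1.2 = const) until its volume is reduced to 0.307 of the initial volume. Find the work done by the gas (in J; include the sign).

-17600 J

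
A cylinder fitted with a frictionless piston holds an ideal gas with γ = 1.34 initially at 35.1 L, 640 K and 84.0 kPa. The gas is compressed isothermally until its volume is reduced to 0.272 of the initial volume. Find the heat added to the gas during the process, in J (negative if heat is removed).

n = P₁V₁/(RT₁) = 84.0×35.1/(8.314×640) = 0.554 mol.
Isothermal: T stays 640 K; PV = const ⇒ V₂ = 9.55 L, P₂ = 309 kPa.
ΔU = 0 (ideal gas, T constant).
W = nRT ln(V₂/V₁) = 0.554×8.314×640×ln(0.272) = -3840 J.
Q = ΔU + W = -3840 J.

-3840 J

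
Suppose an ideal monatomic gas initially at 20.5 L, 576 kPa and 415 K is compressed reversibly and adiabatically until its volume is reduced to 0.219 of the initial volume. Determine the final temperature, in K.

1140 K

Adiabatic: TV^(γ−1) = const ⇒ T₂ = 415×(4.57)^0.667 = 1140 K; PV^γ = const ⇒ P₂ = 7240 kPa.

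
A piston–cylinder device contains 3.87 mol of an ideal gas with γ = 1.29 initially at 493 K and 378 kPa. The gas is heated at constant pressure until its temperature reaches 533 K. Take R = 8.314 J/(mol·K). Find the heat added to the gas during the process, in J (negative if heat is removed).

5720 J

V₁ = nRT₁/P₁ = 3.87×8.314×493/378 = 42.0 L.
Isobaric: P stays 378 kPa; V/T = const ⇒ T₂ = 533 K, V₂ = 45.4 L.
W = PΔV = 378×(45.4−42.0) kPa·L = 1290 J.
ΔU = nCvΔT = 3.87×28.7×(533−493) = 4440 J.
Q = ΔU + W = nCpΔT = 5720 J.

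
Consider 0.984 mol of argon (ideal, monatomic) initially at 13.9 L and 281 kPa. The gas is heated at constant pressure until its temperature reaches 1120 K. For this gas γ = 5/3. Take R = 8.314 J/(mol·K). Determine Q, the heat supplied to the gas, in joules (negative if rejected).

13100 J

T₁ = P₁V₁/(nR) = 281×13.9/(0.984×8.314) = 477 K.
Isobaric: P stays 281 kPa; V/T = const ⇒ T₂ = 1120 K, V₂ = 32.6 L.
W = PΔV = 281×(32.6−13.9) kPa·L = 5260 J.
ΔU = nCvΔT = 0.984×12.5×(1120−477) = 7890 J.
Q = ΔU + W = nCpΔT = 13100 J.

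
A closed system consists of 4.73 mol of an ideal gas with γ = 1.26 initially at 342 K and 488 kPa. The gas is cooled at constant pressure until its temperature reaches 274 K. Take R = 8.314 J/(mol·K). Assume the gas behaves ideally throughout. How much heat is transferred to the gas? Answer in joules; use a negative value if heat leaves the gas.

-13000 J

V₁ = nRT₁/P₁ = 4.73×8.314×342/488 = 27.6 L.
Isobaric: P stays 488 kPa; V/T = const ⇒ T₂ = 274 K, V₂ = 22.1 L.
W = PΔV = 488×(22.1−27.6) kPa·L = -2670 J.
ΔU = nCvΔT = 4.73×32.0×(274−342) = -10300 J.
Q = ΔU + W = nCpΔT = -13000 J.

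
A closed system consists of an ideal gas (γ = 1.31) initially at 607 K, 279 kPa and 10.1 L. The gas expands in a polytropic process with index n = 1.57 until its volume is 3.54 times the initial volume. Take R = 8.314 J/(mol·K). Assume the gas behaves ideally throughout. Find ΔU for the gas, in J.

n = P₁V₁/(RT₁) = 279×10.1/(8.314×607) = 0.558 mol.
Polytropic n=1.57: T₂ = T₁(V₁/V₂)^(n−1) = 607×(0.282)^0.57 = 295 K; P₂ = P₁(V₁/V₂)^n = 38.3 kPa.
For an ideal gas ΔU = nCvΔT with Cv = R/(γ−1) = 26.8 J/(mol·K).
ΔU = 0.558×26.8×(295−607) = -4670 J.

-4670 J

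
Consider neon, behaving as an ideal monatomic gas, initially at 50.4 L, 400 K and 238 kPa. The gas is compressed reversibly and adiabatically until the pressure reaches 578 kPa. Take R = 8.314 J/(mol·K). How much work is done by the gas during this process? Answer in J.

-7670 J

n = P₁V₁/(RT₁) = 238×50.4/(8.314×400) = 3.61 mol.
Adiabatic: T₂/T₁ = (P₂/P₁)^((γ−1)/γ) ⇒ T₂ = 400×(2.43)^0.400 = 570 K; V₂ = 29.6 L.
ΔU = nCvΔT = 3.61×12.5×(570−400) = 7670 J.
Q = 0 for an adiabatic process, so W = −ΔU = -7670 J.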